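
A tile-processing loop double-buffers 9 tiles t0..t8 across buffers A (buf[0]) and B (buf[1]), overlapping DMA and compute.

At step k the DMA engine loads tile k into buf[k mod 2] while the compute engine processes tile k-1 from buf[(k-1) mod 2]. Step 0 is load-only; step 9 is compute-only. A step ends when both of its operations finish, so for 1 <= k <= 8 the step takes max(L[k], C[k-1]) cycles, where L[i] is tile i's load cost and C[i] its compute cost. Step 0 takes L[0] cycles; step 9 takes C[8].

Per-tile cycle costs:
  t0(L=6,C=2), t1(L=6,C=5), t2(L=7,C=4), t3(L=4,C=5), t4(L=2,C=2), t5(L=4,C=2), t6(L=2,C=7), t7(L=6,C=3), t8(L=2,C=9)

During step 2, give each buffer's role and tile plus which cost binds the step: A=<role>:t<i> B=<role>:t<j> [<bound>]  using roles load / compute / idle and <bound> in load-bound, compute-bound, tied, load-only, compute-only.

k=0 load=t0/6c comp=- wait=6 total=6
k=1 load=t1/6c comp=t0/2c wait=6 total=12
k=2 load=t2/7c comp=t1/5c wait=7 total=19
k=3 load=t3/4c comp=t2/4c wait=4 total=23
k=4 load=t4/2c comp=t3/5c wait=5 total=28
k=5 load=t5/4c comp=t4/2c wait=4 total=32
k=6 load=t6/2c comp=t5/2c wait=2 total=34
k=7 load=t7/6c comp=t6/7c wait=7 total=41
k=8 load=t8/2c comp=t7/3c wait=3 total=44
k=9 load=- comp=t8/9c wait=9 total=53

step 2: A=load:t2 B=compute:t1 [load-bound]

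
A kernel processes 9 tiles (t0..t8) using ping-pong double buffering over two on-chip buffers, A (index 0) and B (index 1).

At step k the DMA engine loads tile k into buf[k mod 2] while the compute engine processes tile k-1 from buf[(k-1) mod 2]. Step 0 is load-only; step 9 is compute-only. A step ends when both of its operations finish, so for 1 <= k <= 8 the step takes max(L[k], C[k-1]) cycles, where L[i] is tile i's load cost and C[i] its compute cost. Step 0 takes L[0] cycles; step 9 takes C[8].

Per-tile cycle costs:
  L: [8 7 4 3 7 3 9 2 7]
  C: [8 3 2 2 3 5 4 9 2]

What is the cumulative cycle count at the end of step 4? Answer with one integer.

  0. 8=8c; end=8; A:t0 B:-
  1. max(7,8)=8c; end=16; A:t0 B:t1
  2. max(4,3)=4c; end=20; A:t2 B:t1
  3. max(3,2)=3c; end=23; A:t2 B:t3
  4. max(7,2)=7c; end=30; A:t4 B:t3
  5. max(3,3)=3c; end=33; A:t4 B:t5
  6. max(9,5)=9c; end=42; A:t6 B:t5
  7. max(2,4)=4c; end=46; A:t6 B:t7
  8. max(7,9)=9c; end=55; A:t8 B:t7
  9. 2=2c; end=57; A:t8 B:t7

end_cycle[4] = 30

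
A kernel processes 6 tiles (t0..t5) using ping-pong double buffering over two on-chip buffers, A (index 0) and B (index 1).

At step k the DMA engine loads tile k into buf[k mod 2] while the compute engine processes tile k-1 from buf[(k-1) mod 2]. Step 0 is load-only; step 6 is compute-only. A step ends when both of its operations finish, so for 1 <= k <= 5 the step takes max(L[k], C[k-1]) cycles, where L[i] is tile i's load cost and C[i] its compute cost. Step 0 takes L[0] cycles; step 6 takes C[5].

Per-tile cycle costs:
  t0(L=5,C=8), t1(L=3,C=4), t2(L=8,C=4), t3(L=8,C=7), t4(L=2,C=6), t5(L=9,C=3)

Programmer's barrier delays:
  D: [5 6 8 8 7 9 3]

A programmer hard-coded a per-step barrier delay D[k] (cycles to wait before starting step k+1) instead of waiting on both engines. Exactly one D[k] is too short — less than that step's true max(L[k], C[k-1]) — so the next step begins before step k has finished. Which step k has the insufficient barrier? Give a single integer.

k=0 barrier L[0]=5→5c, D[0]=5 ok
k=1 barrier max(L[1]=3,C[0]=8)→8c, D[1]=6 SHORT
k=2 barrier max(L[2]=8,C[1]=4)→8c, D[2]=8 ok
k=3 barrier max(L[3]=8,C[2]=4)→8c, D[3]=8 ok
k=4 barrier max(L[4]=2,C[3]=7)→7c, D[4]=7 ok
k=5 barrier max(L[5]=9,C[4]=6)→9c, D[5]=9 ok
k=6 barrier C[5]=3→3c, D[6]=3 ok

hazard at step 1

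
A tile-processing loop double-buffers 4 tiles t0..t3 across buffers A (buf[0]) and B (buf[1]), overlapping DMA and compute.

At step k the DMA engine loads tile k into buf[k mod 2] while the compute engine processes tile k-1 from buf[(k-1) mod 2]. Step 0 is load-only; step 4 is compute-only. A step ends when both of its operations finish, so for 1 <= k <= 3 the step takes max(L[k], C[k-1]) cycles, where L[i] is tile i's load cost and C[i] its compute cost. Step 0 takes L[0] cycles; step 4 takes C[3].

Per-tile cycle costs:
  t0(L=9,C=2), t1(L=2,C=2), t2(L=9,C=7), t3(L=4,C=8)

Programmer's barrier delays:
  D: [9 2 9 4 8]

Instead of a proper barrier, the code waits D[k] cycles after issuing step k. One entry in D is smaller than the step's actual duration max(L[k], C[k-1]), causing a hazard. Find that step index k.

[0] required=L[0]=9=9 vs D=9 ok
[1] required=max(L[1]=2,C[0]=2)=2 vs D=2 ok
[2] required=max(L[2]=9,C[1]=2)=9 vs D=9 ok
[3] required=max(L[3]=4,C[2]=7)=7 vs D=4 SHORT
[4] required=C[3]=8=8 vs D=8 ok

hazard at step 3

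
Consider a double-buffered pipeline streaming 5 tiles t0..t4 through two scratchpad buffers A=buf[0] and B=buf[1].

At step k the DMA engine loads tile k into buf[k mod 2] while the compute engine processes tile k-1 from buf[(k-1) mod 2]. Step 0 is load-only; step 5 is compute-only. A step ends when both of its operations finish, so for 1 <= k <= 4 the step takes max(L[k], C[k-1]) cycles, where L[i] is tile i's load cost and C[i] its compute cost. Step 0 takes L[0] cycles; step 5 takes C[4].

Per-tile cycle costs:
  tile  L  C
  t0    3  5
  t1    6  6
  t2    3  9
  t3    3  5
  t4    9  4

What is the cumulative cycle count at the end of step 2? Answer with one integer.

end_cycle[2] = 15

  0. 3=3c; end=3; A:t0 B:-
  1. max(6,5)=6c; end=9; A:t0 B:t1
  2. max(3,6)=6c; end=15; A:t2 B:t1
  3. max(3,9)=9c; end=24; A:t2 B:t3
  4. max(9,5)=9c; end=33; A:t4 B:t3
  5. 4=4c; end=37; A:t4 B:t3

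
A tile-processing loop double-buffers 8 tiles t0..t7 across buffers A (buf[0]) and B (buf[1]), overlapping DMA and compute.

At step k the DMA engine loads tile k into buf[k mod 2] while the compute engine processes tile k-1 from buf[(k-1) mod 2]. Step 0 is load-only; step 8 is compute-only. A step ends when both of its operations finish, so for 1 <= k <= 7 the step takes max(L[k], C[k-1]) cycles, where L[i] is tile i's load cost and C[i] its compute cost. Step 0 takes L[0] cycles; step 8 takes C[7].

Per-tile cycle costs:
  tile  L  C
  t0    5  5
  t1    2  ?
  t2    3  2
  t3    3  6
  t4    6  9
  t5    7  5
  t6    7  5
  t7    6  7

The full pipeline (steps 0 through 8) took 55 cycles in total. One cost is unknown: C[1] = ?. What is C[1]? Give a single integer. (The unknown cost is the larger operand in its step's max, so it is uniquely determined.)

C[1] = 7

step 0: dur = L[0]=5 = 5
step 1: dur = max(L[1]=2, C[0]=5) = 5
step 2: dur = max(L[2]=3, C[1]=?) = C[1]  (unknown; binding)
step 3: dur = max(L[3]=3, C[2]=2) = 3
step 4: dur = max(L[4]=6, C[3]=6) = 6
step 5: dur = max(L[5]=7, C[4]=9) = 9
step 6: dur = max(L[6]=7, C[5]=5) = 7
step 7: dur = max(L[7]=6, C[6]=5) = 6
step 8: dur = C[7]=7 = 7
sum of known step durations = 48
dur[2] = total - known = 55 - 48 = 7
C[1] is the binding max in step 2, so C[1] = dur[2] = 7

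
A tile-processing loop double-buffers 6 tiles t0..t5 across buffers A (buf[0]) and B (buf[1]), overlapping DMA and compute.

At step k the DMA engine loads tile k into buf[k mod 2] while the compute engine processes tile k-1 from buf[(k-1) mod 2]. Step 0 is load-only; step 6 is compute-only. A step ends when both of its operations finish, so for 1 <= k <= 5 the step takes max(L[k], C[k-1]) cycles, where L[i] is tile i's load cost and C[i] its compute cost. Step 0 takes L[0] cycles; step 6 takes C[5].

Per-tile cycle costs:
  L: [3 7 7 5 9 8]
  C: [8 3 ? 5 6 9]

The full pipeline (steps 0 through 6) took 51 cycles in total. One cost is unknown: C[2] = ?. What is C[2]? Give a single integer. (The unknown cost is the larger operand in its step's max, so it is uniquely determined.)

step 0: dur = L[0]=3 = 3
step 1: dur = max(L[1]=7, C[0]=8) = 8
step 2: dur = max(L[2]=7, C[1]=3) = 7
step 3: dur = max(L[3]=5, C[2]=?) = C[2]  (unknown; binding)
step 4: dur = max(L[4]=9, C[3]=5) = 9
step 5: dur = max(L[5]=8, C[4]=6) = 8
step 6: dur = C[5]=9 = 9
sum of known step durations = 44
dur[3] = total - known = 51 - 44 = 7
C[2] is the binding max in step 3, so C[2] = dur[3] = 7

C[2] = 7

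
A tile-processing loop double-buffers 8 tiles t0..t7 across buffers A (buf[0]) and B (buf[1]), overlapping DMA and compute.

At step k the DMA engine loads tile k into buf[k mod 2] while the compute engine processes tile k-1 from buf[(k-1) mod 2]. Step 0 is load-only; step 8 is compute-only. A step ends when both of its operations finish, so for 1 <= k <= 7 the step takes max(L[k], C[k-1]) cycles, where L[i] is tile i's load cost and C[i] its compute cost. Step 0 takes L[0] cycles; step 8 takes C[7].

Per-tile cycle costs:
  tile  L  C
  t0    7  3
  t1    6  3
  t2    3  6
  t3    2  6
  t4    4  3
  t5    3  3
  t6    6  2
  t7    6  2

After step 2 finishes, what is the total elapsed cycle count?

end_cycle[2] = 16

  0. 7=7c; end=7; A:t0 B:-
  1. max(6,3)=6c; end=13; A:t0 B:t1
  2. max(3,3)=3c; end=16; A:t2 B:t1
  3. max(2,6)=6c; end=22; A:t2 B:t3
  4. max(4,6)=6c; end=28; A:t4 B:t3
  5. max(3,3)=3c; end=31; A:t4 B:t5
  6. max(6,3)=6c; end=37; A:t6 B:t5
  7. max(6,2)=6c; end=43; A:t6 B:t7
  8. 2=2c; end=45; A:t6 B:t7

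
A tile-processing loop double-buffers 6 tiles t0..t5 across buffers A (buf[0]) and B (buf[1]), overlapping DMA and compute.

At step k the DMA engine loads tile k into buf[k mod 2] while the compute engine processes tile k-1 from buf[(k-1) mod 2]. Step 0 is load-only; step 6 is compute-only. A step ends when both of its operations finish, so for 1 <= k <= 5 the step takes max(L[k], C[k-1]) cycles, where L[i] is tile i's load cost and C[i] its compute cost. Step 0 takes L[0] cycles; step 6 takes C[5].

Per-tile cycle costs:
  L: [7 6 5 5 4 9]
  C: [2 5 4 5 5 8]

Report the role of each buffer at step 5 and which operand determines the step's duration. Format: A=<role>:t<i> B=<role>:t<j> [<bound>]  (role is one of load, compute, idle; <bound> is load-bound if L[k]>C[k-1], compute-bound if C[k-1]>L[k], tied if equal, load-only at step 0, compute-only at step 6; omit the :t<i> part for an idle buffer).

  0. 7=7c; end=7; A:t0 B:-
  1. max(6,2)=6c; end=13; A:t0 B:t1
  2. max(5,5)=5c; end=18; A:t2 B:t1
  3. max(5,4)=5c; end=23; A:t2 B:t3
  4. max(4,5)=5c; end=28; A:t4 B:t3
  5. max(9,5)=9c; end=37; A:t4 B:t5
  6. 8=8c; end=45; A:t4 B:t5

step 5: A=compute:t4 B=load:t5 [load-bound]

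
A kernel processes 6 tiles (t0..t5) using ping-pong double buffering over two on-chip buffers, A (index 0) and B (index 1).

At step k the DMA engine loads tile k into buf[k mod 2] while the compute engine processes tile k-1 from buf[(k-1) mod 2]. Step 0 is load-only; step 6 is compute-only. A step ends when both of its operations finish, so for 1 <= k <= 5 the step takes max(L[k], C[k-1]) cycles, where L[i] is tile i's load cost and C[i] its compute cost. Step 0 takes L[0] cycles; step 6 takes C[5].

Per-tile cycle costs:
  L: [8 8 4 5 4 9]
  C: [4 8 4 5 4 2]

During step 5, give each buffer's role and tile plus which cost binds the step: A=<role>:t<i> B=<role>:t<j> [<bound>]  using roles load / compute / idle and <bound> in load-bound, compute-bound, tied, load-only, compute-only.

step 5: A=compute:t4 B=load:t5 [load-bound]

  0. 8=8c; end=8; A:t0 B:-
  1. max(8,4)=8c; end=16; A:t0 B:t1
  2. max(4,8)=8c; end=24; A:t2 B:t1
  3. max(5,4)=5c; end=29; A:t2 B:t3
  4. max(4,5)=5c; end=34; A:t4 B:t3
  5. max(9,4)=9c; end=43; A:t4 B:t5
  6. 2=2c; end=45; A:t4 B:t5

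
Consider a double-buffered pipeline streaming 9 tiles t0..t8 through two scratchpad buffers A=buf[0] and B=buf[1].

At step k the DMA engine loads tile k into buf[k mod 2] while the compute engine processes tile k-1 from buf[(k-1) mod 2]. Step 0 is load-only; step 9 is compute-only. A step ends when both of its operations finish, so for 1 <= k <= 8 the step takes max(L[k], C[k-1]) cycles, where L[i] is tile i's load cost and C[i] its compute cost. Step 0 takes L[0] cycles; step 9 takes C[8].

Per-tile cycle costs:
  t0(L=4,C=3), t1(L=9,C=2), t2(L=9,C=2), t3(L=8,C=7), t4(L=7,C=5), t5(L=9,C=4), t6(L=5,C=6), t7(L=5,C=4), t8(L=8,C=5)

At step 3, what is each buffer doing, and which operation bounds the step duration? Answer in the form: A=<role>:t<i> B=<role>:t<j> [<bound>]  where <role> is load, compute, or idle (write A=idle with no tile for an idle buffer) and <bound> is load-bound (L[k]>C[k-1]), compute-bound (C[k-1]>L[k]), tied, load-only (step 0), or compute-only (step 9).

step 3: A=compute:t2 B=load:t3 [load-bound]

[0] DMA t0→A (4c) ∥ CU idle ⇒ 4c, clock 4
[1] DMA t1→B (9c) ∥ CU A:t0 (3c) ⇒ 9c, clock 13
[2] DMA t2→A (9c) ∥ CU B:t1 (2c) ⇒ 9c, clock 22
[3] DMA t3→B (8c) ∥ CU A:t2 (2c) ⇒ 8c, clock 30
[4] DMA t4→A (7c) ∥ CU B:t3 (7c) ⇒ 7c, clock 37
[5] DMA t5→B (9c) ∥ CU A:t4 (5c) ⇒ 9c, clock 46
[6] DMA t6→A (5c) ∥ CU B:t5 (4c) ⇒ 5c, clock 51
[7] DMA t7→B (5c) ∥ CU A:t6 (6c) ⇒ 6c, clock 57
[8] DMA t8→A (8c) ∥ CU B:t7 (4c) ⇒ 8c, clock 65
[9] DMA idle ∥ CU A:t8 (5c) ⇒ 5c, clock 70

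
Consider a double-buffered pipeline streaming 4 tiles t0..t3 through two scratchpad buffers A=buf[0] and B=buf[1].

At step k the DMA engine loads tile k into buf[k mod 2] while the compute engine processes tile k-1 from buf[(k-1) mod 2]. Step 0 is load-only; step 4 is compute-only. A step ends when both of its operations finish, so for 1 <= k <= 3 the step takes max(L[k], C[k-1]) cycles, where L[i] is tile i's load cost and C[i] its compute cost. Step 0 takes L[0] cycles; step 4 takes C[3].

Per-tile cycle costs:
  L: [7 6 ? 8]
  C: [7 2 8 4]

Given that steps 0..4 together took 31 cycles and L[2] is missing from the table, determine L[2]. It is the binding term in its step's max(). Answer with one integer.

L[2] = 5

step 0 = dur = L[0]=7 = 7
step 1 = dur = max(L[1]=6, C[0]=7) = 7
step 2 = dur = max(L[2]=?, C[1]=2) = L[2]  (unknown; binding)
step 3 = dur = max(L[3]=8, C[2]=8) = 8
step 4 = dur = C[3]=4 = 4
sum of known step durations = 26
dur[2] = total - known = 31 - 26 = 5
L[2] is the binding max in step 2, so L[2] = dur[2] = 5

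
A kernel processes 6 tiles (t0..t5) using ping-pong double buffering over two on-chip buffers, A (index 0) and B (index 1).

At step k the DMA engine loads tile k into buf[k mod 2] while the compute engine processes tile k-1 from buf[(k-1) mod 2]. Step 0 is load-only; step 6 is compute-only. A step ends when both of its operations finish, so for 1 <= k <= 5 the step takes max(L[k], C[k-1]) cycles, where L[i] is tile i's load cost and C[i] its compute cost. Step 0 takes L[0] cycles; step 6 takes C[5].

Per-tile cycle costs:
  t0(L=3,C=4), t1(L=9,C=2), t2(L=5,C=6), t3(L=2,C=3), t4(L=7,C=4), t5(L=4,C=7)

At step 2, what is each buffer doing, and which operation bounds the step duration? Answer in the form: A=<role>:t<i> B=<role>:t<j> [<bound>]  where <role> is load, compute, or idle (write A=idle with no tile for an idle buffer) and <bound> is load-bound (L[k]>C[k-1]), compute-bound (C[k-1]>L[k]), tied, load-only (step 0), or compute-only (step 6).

step 2: A=load:t2 B=compute:t1 [load-bound]

step 0: L[0]=3 → dur=3, Σ=3 | A=load:t0 B=idle [load-only]
step 1: L[1]=9 C[0]=4 → dur=9, Σ=12 | A=compute:t0 B=load:t1 [load-bound]
step 2: L[2]=5 C[1]=2 → dur=5, Σ=17 | A=load:t2 B=compute:t1 [load-bound]
step 3: L[3]=2 C[2]=6 → dur=6, Σ=23 | A=compute:t2 B=load:t3 [compute-bound]
step 4: L[4]=7 C[3]=3 → dur=7, Σ=30 | A=load:t4 B=compute:t3 [load-bound]
step 5: L[5]=4 C[4]=4 → dur=4, Σ=34 | A=compute:t4 B=load:t5 [tied]
step 6: C[5]=7 → dur=7, Σ=41 | A=idle B=compute:t5 [compute-only]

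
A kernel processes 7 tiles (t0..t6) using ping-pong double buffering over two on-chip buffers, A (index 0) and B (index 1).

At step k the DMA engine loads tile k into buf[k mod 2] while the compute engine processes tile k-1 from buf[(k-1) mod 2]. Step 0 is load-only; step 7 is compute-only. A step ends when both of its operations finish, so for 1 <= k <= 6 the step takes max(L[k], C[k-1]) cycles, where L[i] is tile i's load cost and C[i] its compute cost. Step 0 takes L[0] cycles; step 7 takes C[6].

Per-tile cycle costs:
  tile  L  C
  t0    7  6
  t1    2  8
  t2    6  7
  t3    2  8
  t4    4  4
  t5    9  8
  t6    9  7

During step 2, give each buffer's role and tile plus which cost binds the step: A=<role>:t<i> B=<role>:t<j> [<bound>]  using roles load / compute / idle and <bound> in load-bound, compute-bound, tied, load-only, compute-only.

[0] DMA t0→A (7c) ∥ CU idle ⇒ 7c, clock 7
[1] DMA t1→B (2c) ∥ CU A:t0 (6c) ⇒ 6c, clock 13
[2] DMA t2→A (6c) ∥ CU B:t1 (8c) ⇒ 8c, clock 21
[3] DMA t3→B (2c) ∥ CU A:t2 (7c) ⇒ 7c, clock 28
[4] DMA t4→A (4c) ∥ CU B:t3 (8c) ⇒ 8c, clock 36
[5] DMA t5→B (9c) ∥ CU A:t4 (4c) ⇒ 9c, clock 45
[6] DMA t6→A (9c) ∥ CU B:t5 (8c) ⇒ 9c, clock 54
[7] DMA idle ∥ CU A:t6 (7c) ⇒ 7c, clock 61

step 2: A=load:t2 B=compute:t1 [compute-bound]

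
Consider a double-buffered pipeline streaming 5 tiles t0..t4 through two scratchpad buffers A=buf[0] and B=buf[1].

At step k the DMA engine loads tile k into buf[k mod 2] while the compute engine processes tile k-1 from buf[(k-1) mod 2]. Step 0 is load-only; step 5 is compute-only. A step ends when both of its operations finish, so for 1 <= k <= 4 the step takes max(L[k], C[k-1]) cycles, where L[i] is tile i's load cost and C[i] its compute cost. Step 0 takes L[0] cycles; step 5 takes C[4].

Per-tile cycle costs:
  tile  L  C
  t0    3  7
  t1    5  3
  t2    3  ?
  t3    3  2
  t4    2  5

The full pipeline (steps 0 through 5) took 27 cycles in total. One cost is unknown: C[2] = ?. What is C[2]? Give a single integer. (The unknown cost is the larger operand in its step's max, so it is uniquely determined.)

C[2] = 7

step 0: dur = L[0]=3 = 3
step 1: dur = max(L[1]=5, C[0]=7) = 7
step 2: dur = max(L[2]=3, C[1]=3) = 3
step 3: dur = max(L[3]=3, C[2]=?) = C[2]  (unknown; binding)
step 4: dur = max(L[4]=2, C[3]=2) = 2
step 5: dur = C[4]=5 = 5
sum of known step durations = 20
dur[3] = total - known = 27 - 20 = 7
C[2] is the binding max in step 3, so C[2] = dur[3] = 7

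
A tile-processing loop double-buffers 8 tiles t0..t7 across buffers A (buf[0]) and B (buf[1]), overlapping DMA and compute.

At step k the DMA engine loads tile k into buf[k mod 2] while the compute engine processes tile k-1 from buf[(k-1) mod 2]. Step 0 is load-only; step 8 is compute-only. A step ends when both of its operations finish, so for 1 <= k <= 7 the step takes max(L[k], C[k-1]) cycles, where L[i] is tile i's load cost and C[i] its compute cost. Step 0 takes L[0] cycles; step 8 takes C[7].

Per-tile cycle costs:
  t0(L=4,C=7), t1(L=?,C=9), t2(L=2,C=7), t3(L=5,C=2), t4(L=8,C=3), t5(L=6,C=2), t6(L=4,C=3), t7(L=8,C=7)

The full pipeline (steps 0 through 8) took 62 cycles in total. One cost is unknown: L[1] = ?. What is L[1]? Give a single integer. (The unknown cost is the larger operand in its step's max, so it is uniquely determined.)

step 0 → dur = L[0]=4 = 4
step 1 → dur = max(L[1]=?, C[0]=7) = L[1]  (unknown; binding)
step 2 → dur = max(L[2]=2, C[1]=9) = 9
step 3 → dur = max(L[3]=5, C[2]=7) = 7
step 4 → dur = max(L[4]=8, C[3]=2) = 8
step 5 → dur = max(L[5]=6, C[4]=3) = 6
step 6 → dur = max(L[6]=4, C[5]=2) = 4
step 7 → dur = max(L[7]=8, C[6]=3) = 8
step 8 → dur = C[7]=7 = 7
sum of known step durations = 53
dur[1] = total - known = 62 - 53 = 9
L[1] is the binding max in step 1, so L[1] = dur[1] = 9

L[1] = 9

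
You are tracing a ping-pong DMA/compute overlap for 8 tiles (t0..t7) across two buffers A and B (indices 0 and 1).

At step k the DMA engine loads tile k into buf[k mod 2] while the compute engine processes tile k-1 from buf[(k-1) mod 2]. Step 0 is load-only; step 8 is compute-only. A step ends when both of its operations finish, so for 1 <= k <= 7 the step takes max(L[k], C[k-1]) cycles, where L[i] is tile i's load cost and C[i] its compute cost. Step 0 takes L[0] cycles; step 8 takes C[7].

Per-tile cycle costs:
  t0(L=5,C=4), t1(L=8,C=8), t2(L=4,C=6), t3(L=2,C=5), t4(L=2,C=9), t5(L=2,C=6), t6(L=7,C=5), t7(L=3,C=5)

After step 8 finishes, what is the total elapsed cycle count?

  0. 5=5c; end=5; A:t0 B:-
  1. max(8,4)=8c; end=13; A:t0 B:t1
  2. max(4,8)=8c; end=21; A:t2 B:t1
  3. max(2,6)=6c; end=27; A:t2 B:t3
  4. max(2,5)=5c; end=32; A:t4 B:t3
  5. max(2,9)=9c; end=41; A:t4 B:t5
  6. max(7,6)=7c; end=48; A:t6 B:t5
  7. max(3,5)=5c; end=53; A:t6 B:t7
  8. 5=5c; end=58; A:t6 B:t7

end_cycle[8] = 58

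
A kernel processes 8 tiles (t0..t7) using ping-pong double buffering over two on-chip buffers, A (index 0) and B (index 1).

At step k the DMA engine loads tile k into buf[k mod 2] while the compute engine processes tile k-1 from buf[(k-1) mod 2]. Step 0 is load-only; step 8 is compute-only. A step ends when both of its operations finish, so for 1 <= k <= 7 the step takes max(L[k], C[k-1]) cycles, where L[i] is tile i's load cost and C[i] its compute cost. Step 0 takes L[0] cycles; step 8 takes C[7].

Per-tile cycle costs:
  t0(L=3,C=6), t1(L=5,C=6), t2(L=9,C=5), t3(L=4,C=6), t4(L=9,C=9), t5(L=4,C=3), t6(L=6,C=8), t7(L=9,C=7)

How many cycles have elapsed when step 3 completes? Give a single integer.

end_cycle[3] = 23

[0] DMA t0→A (3c) ∥ CU idle ⇒ 3c, clock 3
[1] DMA t1→B (5c) ∥ CU A:t0 (6c) ⇒ 6c, clock 9
[2] DMA t2→A (9c) ∥ CU B:t1 (6c) ⇒ 9c, clock 18
[3] DMA t3→B (4c) ∥ CU A:t2 (5c) ⇒ 5c, clock 23
[4] DMA t4→A (9c) ∥ CU B:t3 (6c) ⇒ 9c, clock 32
[5] DMA t5→B (4c) ∥ CU A:t4 (9c) ⇒ 9c, clock 41
[6] DMA t6→A (6c) ∥ CU B:t5 (3c) ⇒ 6c, clock 47
[7] DMA t7→B (9c) ∥ CU A:t6 (8c) ⇒ 9c, clock 56
[8] DMA idle ∥ CU B:t7 (7c) ⇒ 7c, clock 63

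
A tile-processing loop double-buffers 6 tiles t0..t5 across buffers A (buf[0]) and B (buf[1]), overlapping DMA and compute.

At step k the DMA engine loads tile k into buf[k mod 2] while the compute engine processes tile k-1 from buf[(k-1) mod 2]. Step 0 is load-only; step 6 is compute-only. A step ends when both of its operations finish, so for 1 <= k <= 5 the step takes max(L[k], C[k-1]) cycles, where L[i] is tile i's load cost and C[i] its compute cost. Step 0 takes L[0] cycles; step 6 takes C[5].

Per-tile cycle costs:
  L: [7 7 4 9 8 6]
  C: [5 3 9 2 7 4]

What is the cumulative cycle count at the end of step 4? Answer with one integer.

end_cycle[4] = 35

k=0 load=t0/7c comp=- wait=7 total=7
k=1 load=t1/7c comp=t0/5c wait=7 total=14
k=2 load=t2/4c comp=t1/3c wait=4 total=18
k=3 load=t3/9c comp=t2/9c wait=9 total=27
k=4 load=t4/8c comp=t3/2c wait=8 total=35
k=5 load=t5/6c comp=t4/7c wait=7 total=42
k=6 load=- comp=t5/4c wait=4 total=46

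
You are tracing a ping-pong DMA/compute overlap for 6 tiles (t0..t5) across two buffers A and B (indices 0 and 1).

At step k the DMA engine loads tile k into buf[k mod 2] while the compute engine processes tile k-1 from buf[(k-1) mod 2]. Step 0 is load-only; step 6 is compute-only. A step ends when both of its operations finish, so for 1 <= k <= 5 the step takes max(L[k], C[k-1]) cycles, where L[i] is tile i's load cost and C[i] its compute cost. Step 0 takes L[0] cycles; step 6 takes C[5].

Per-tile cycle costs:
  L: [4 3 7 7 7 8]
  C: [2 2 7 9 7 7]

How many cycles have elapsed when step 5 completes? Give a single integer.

end_cycle[5] = 38

k=0 load=t0/4c comp=- wait=4 total=4
k=1 load=t1/3c comp=t0/2c wait=3 total=7
k=2 load=t2/7c comp=t1/2c wait=7 total=14
k=3 load=t3/7c comp=t2/7c wait=7 total=21
k=4 load=t4/7c comp=t3/9c wait=9 total=30
k=5 load=t5/8c comp=t4/7c wait=8 total=38
k=6 load=- comp=t5/7c wait=7 total=45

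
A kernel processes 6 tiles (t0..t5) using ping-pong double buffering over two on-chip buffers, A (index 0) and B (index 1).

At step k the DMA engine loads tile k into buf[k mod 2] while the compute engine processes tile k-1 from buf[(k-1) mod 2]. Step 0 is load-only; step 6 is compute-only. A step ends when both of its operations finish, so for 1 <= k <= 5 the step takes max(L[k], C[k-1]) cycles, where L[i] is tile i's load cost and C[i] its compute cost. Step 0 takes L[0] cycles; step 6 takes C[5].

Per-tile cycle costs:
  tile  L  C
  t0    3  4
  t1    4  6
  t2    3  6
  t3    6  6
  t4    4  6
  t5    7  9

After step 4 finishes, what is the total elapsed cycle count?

step 0: L[0]=3 → dur=3, Σ=3 | A=load:t0 B=idle [load-only]
step 1: L[1]=4 C[0]=4 → dur=4, Σ=7 | A=compute:t0 B=load:t1 [tied]
step 2: L[2]=3 C[1]=6 → dur=6, Σ=13 | A=load:t2 B=compute:t1 [compute-bound]
step 3: L[3]=6 C[2]=6 → dur=6, Σ=19 | A=compute:t2 B=load:t3 [tied]
step 4: L[4]=4 C[3]=6 → dur=6, Σ=25 | A=load:t4 B=compute:t3 [compute-bound]
step 5: L[5]=7 C[4]=6 → dur=7, Σ=32 | A=compute:t4 B=load:t5 [load-bound]
step 6: C[5]=9 → dur=9, Σ=41 | A=idle B=compute:t5 [compute-only]

end_cycle[4] = 25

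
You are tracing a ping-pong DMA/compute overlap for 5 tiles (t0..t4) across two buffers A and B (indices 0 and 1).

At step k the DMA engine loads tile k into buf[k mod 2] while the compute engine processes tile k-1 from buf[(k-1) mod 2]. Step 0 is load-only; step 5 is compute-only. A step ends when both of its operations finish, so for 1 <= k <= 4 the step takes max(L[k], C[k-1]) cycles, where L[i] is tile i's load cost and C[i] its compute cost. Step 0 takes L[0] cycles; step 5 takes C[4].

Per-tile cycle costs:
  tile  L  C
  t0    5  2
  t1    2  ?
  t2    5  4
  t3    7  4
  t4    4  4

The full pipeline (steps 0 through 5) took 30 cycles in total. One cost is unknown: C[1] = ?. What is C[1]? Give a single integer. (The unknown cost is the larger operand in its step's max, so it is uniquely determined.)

C[1] = 8

step 0 → dur = L[0]=5 = 5
step 1 → dur = max(L[1]=2, C[0]=2) = 2
step 2 → dur = max(L[2]=5, C[1]=?) = C[1]  (unknown; binding)
step 3 → dur = max(L[3]=7, C[2]=4) = 7
step 4 → dur = max(L[4]=4, C[3]=4) = 4
step 5 → dur = C[4]=4 = 4
sum of known step durations = 22
dur[2] = total - known = 30 - 22 = 8
C[1] is the binding max in step 2, so C[1] = dur[2] = 8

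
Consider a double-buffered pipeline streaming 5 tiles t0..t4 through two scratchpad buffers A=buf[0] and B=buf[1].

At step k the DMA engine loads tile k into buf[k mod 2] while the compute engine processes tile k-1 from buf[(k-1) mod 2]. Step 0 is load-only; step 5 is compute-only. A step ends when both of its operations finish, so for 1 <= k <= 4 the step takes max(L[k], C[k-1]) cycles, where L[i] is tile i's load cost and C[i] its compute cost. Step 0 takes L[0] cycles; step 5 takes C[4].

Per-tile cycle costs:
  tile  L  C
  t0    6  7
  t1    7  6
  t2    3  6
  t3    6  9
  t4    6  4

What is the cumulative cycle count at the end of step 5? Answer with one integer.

step 0: L[0]=6 → dur=6, Σ=6 | A=load:t0 B=idle [load-only]
step 1: L[1]=7 C[0]=7 → dur=7, Σ=13 | A=compute:t0 B=load:t1 [tied]
step 2: L[2]=3 C[1]=6 → dur=6, Σ=19 | A=load:t2 B=compute:t1 [compute-bound]
step 3: L[3]=6 C[2]=6 → dur=6, Σ=25 | A=compute:t2 B=load:t3 [tied]
step 4: L[4]=6 C[3]=9 → dur=9, Σ=34 | A=load:t4 B=compute:t3 [compute-bound]
step 5: C[4]=4 → dur=4, Σ=38 | A=compute:t4 B=idle [compute-only]

end_cycle[5] = 38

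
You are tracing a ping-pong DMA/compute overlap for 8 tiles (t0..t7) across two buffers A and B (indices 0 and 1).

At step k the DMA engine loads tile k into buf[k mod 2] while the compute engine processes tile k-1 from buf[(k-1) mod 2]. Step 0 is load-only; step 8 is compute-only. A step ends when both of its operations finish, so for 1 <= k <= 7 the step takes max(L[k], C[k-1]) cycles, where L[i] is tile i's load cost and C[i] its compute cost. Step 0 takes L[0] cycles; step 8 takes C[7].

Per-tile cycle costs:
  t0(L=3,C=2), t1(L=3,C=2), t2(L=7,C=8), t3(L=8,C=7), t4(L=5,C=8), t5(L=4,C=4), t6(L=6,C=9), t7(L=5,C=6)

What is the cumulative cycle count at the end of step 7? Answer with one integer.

[0] DMA t0→A (3c) ∥ CU idle ⇒ 3c, clock 3
[1] DMA t1→B (3c) ∥ CU A:t0 (2c) ⇒ 3c, clock 6
[2] DMA t2→A (7c) ∥ CU B:t1 (2c) ⇒ 7c, clock 13
[3] DMA t3→B (8c) ∥ CU A:t2 (8c) ⇒ 8c, clock 21
[4] DMA t4→A (5c) ∥ CU B:t3 (7c) ⇒ 7c, clock 28
[5] DMA t5→B (4c) ∥ CU A:t4 (8c) ⇒ 8c, clock 36
[6] DMA t6→A (6c) ∥ CU B:t5 (4c) ⇒ 6c, clock 42
[7] DMA t7→B (5c) ∥ CU A:t6 (9c) ⇒ 9c, clock 51
[8] DMA idle ∥ CU B:t7 (6c) ⇒ 6c, clock 57

end_cycle[7] = 51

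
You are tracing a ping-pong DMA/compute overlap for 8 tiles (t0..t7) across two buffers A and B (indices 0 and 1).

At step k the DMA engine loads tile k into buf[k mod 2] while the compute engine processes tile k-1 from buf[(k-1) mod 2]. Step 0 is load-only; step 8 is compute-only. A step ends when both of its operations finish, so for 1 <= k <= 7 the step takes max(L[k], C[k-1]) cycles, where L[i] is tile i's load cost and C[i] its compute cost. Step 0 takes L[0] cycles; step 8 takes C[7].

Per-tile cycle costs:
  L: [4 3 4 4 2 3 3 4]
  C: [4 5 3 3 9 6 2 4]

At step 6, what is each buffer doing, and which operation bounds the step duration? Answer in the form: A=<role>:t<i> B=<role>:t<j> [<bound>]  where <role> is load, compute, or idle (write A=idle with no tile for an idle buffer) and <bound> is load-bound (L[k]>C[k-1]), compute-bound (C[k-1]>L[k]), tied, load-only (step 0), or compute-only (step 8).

step 6: A=load:t6 B=compute:t5 [compute-bound]

step 0: L[0]=4 → dur=4, Σ=4 | A=load:t0 B=idle [load-only]
step 1: L[1]=3 C[0]=4 → dur=4, Σ=8 | A=compute:t0 B=load:t1 [compute-bound]
step 2: L[2]=4 C[1]=5 → dur=5, Σ=13 | A=load:t2 B=compute:t1 [compute-bound]
step 3: L[3]=4 C[2]=3 → dur=4, Σ=17 | A=compute:t2 B=load:t3 [load-bound]
step 4: L[4]=2 C[3]=3 → dur=3, Σ=20 | A=load:t4 B=compute:t3 [compute-bound]
step 5: L[5]=3 C[4]=9 → dur=9, Σ=29 | A=compute:t4 B=load:t5 [compute-bound]
step 6: L[6]=3 C[5]=6 → dur=6, Σ=35 | A=load:t6 B=compute:t5 [compute-bound]
step 7: L[7]=4 C[6]=2 → dur=4, Σ=39 | A=compute:t6 B=load:t7 [load-bound]
step 8: C[7]=4 → dur=4, Σ=43 | A=idle B=compute:t7 [compute-only]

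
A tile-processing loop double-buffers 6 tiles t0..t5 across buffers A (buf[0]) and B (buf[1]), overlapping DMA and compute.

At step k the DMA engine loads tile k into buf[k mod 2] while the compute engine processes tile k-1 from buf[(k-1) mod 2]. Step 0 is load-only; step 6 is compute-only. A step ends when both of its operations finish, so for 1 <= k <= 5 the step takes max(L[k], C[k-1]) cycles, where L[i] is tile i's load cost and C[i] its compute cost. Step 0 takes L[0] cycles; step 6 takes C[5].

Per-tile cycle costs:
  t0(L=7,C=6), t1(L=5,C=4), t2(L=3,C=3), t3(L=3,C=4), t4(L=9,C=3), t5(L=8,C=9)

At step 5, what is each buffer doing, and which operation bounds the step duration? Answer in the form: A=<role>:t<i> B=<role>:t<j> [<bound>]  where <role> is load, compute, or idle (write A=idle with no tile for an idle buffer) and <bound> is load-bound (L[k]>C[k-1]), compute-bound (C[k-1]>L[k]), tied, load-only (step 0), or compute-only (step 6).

step 5: A=compute:t4 B=load:t5 [load-bound]

step 0: L[0]=7 → dur=7, Σ=7 | A=load:t0 B=idle [load-only]
step 1: L[1]=5 C[0]=6 → dur=6, Σ=13 | A=compute:t0 B=load:t1 [compute-bound]
step 2: L[2]=3 C[1]=4 → dur=4, Σ=17 | A=load:t2 B=compute:t1 [compute-bound]
step 3: L[3]=3 C[2]=3 → dur=3, Σ=20 | A=compute:t2 B=load:t3 [tied]
step 4: L[4]=9 C[3]=4 → dur=9, Σ=29 | A=load:t4 B=compute:t3 [load-bound]
step 5: L[5]=8 C[4]=3 → dur=8, Σ=37 | A=compute:t4 B=load:t5 [load-bound]
step 6: C[5]=9 → dur=9, Σ=46 | A=idle B=compute:t5 [compute-only]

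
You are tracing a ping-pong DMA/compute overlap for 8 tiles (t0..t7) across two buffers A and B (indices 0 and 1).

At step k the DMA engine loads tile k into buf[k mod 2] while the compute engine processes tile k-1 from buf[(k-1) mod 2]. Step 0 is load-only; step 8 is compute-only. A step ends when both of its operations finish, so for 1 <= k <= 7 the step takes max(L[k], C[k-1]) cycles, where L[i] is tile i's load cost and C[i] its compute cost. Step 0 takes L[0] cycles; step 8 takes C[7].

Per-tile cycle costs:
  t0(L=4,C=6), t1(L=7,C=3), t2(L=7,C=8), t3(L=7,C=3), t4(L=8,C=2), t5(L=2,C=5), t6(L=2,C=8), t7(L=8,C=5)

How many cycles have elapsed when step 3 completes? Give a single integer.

k=0 load=t0/4c comp=- wait=4 total=4
k=1 load=t1/7c comp=t0/6c wait=7 total=11
k=2 load=t2/7c comp=t1/3c wait=7 total=18
k=3 load=t3/7c comp=t2/8c wait=8 total=26
k=4 load=t4/8c comp=t3/3c wait=8 total=34
k=5 load=t5/2c comp=t4/2c wait=2 total=36
k=6 load=t6/2c comp=t5/5c wait=5 total=41
k=7 load=t7/8c comp=t6/8c wait=8 total=49
k=8 load=- comp=t7/5c wait=5 total=54

end_cycle[3] = 26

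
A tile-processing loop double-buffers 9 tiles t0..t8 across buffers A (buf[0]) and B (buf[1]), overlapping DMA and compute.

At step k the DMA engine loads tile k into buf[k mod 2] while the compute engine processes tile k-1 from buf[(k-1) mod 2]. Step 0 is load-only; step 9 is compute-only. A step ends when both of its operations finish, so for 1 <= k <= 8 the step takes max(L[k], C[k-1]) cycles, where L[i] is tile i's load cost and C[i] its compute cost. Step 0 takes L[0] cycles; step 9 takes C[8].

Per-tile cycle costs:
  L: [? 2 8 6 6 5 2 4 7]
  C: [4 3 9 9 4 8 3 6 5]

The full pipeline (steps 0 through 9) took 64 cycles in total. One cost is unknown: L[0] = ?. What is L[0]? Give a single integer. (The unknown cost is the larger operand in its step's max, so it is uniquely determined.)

L[0] = 5

step 0 = dur = L[0]=? = L[0]  (unknown; binding)
step 1 = dur = max(L[1]=2, C[0]=4) = 4
step 2 = dur = max(L[2]=8, C[1]=3) = 8
step 3 = dur = max(L[3]=6, C[2]=9) = 9
step 4 = dur = max(L[4]=6, C[3]=9) = 9
step 5 = dur = max(L[5]=5, C[4]=4) = 5
step 6 = dur = max(L[6]=2, C[5]=8) = 8
step 7 = dur = max(L[7]=4, C[6]=3) = 4
step 8 = dur = max(L[8]=7, C[7]=6) = 7
step 9 = dur = C[8]=5 = 5
sum of known step durations = 59
dur[0] = total - known = 64 - 59 = 5
L[0] is the binding max in step 0, so L[0] = dur[0] = 5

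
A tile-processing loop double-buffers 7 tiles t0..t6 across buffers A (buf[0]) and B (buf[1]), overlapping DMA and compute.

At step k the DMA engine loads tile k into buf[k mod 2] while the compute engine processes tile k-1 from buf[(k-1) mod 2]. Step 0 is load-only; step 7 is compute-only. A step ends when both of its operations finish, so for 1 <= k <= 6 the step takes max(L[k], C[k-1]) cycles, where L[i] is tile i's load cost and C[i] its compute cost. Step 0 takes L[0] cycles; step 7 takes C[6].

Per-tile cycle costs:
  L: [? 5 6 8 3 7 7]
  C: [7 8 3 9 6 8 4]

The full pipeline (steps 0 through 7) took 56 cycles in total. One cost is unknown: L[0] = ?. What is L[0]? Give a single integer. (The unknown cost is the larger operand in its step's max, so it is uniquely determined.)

L[0] = 5

step 0 → dur = L[0]=? = L[0]  (unknown; binding)
step 1 → dur = max(L[1]=5, C[0]=7) = 7
step 2 → dur = max(L[2]=6, C[1]=8) = 8
step 3 → dur = max(L[3]=8, C[2]=3) = 8
step 4 → dur = max(L[4]=3, C[3]=9) = 9
step 5 → dur = max(L[5]=7, C[4]=6) = 7
step 6 → dur = max(L[6]=7, C[5]=8) = 8
step 7 → dur = C[6]=4 = 4
sum of known step durations = 51
dur[0] = total - known = 56 - 51 = 5
L[0] is the binding max in step 0, so L[0] = dur[0] = 5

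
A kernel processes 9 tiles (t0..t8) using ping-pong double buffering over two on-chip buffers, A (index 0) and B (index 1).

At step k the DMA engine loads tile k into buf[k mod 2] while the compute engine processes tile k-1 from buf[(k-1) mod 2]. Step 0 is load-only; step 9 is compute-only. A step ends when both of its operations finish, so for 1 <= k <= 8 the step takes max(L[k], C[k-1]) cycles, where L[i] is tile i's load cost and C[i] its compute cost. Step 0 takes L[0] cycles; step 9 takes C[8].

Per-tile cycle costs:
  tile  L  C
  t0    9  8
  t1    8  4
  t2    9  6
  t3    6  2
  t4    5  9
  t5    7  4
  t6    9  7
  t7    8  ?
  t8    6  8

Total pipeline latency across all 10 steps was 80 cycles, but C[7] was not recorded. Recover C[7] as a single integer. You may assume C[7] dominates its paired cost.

C[7] = 9

step 0: dur = L[0]=9 = 9
step 1: dur = max(L[1]=8, C[0]=8) = 8
step 2: dur = max(L[2]=9, C[1]=4) = 9
step 3: dur = max(L[3]=6, C[2]=6) = 6
step 4: dur = max(L[4]=5, C[3]=2) = 5
step 5: dur = max(L[5]=7, C[4]=9) = 9
step 6: dur = max(L[6]=9, C[5]=4) = 9
step 7: dur = max(L[7]=8, C[6]=7) = 8
step 8: dur = max(L[8]=6, C[7]=?) = C[7]  (unknown; binding)
step 9: dur = C[8]=8 = 8
sum of known step durations = 71
dur[8] = total - known = 80 - 71 = 9
C[7] is the binding max in step 8, so C[7] = dur[8] = 9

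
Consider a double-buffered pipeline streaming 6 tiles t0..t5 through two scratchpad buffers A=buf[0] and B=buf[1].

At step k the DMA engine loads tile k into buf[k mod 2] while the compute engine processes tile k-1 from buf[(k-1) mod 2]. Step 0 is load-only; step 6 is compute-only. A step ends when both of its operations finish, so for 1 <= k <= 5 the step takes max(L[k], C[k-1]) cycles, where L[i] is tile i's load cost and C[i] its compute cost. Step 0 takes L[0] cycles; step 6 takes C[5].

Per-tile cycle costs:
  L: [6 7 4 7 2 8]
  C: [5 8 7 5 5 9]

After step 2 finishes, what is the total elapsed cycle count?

end_cycle[2] = 21

[0] DMA t0→A (6c) ∥ CU idle ⇒ 6c, clock 6
[1] DMA t1→B (7c) ∥ CU A:t0 (5c) ⇒ 7c, clock 13
[2] DMA t2→A (4c) ∥ CU B:t1 (8c) ⇒ 8c, clock 21
[3] DMA t3→B (7c) ∥ CU A:t2 (7c) ⇒ 7c, clock 28
[4] DMA t4→A (2c) ∥ CU B:t3 (5c) ⇒ 5c, clock 33
[5] DMA t5→B (8c) ∥ CU A:t4 (5c) ⇒ 8c, clock 41
[6] DMA idle ∥ CU B:t5 (9c) ⇒ 9c, clock 50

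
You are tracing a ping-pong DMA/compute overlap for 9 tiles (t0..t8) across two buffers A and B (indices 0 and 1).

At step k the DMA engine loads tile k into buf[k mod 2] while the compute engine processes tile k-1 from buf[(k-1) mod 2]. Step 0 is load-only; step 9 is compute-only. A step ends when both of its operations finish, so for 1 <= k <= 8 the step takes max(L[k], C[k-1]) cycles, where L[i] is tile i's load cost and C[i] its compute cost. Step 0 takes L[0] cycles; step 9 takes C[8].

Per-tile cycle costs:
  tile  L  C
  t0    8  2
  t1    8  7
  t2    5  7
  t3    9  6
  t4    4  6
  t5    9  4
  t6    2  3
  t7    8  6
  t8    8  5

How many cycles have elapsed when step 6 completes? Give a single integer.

[0] DMA t0→A (8c) ∥ CU idle ⇒ 8c, clock 8
[1] DMA t1→B (8c) ∥ CU A:t0 (2c) ⇒ 8c, clock 16
[2] DMA t2→A (5c) ∥ CU B:t1 (7c) ⇒ 7c, clock 23
[3] DMA t3→B (9c) ∥ CU A:t2 (7c) ⇒ 9c, clock 32
[4] DMA t4→A (4c) ∥ CU B:t3 (6c) ⇒ 6c, clock 38
[5] DMA t5→B (9c) ∥ CU A:t4 (6c) ⇒ 9c, clock 47
[6] DMA t6→A (2c) ∥ CU B:t5 (4c) ⇒ 4c, clock 51
[7] DMA t7→B (8c) ∥ CU A:t6 (3c) ⇒ 8c, clock 59
[8] DMA t8→A (8c) ∥ CU B:t7 (6c) ⇒ 8c, clock 67
[9] DMA idle ∥ CU A:t8 (5c) ⇒ 5c, clock 72

end_cycle[6] = 51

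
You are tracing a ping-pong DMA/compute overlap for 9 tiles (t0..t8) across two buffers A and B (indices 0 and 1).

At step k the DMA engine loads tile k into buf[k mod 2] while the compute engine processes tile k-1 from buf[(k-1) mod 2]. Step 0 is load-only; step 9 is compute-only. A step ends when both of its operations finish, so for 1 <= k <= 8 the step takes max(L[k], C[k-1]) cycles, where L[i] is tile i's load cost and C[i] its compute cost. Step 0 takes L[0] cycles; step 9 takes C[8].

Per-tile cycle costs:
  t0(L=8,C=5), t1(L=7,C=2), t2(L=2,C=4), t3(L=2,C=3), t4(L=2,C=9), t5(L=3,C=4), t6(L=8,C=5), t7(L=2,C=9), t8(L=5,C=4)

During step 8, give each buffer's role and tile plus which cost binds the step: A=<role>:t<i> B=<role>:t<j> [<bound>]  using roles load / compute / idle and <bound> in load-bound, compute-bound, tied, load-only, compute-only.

step 8: A=load:t8 B=compute:t7 [compute-bound]

  0. 8=8c; end=8; A:t0 B:-
  1. max(7,5)=7c; end=15; A:t0 B:t1
  2. max(2,2)=2c; end=17; A:t2 B:t1
  3. max(2,4)=4c; end=21; A:t2 B:t3
  4. max(2,3)=3c; end=24; A:t4 B:t3
  5. max(3,9)=9c; end=33; A:t4 B:t5
  6. max(8,4)=8c; end=41; A:t6 B:t5
  7. max(2,5)=5c; end=46; A:t6 B:t7
  8. max(5,9)=9c; end=55; A:t8 B:t7
  9. 4=4c; end=59; A:t8 B:t7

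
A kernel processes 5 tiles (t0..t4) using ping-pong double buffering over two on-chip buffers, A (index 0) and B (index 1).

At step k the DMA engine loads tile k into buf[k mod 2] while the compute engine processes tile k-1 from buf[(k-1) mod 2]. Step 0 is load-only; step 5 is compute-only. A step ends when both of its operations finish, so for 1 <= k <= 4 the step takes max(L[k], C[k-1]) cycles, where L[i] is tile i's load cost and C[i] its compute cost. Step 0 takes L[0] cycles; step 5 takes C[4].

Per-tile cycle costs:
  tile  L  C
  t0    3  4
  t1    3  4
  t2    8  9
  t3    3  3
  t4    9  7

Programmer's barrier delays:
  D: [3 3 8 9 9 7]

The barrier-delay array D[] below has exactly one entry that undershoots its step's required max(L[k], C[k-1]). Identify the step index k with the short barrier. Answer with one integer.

hazard at step 1

[0] required=L[0]=3=3 vs D=3 ok
[1] required=max(L[1]=3,C[0]=4)=4 vs D=3 SHORT
[2] required=max(L[2]=8,C[1]=4)=8 vs D=8 ok
[3] required=max(L[3]=3,C[2]=9)=9 vs D=9 ok
[4] required=max(L[4]=9,C[3]=3)=9 vs D=9 ok
[5] required=C[4]=7=7 vs D=7 ok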